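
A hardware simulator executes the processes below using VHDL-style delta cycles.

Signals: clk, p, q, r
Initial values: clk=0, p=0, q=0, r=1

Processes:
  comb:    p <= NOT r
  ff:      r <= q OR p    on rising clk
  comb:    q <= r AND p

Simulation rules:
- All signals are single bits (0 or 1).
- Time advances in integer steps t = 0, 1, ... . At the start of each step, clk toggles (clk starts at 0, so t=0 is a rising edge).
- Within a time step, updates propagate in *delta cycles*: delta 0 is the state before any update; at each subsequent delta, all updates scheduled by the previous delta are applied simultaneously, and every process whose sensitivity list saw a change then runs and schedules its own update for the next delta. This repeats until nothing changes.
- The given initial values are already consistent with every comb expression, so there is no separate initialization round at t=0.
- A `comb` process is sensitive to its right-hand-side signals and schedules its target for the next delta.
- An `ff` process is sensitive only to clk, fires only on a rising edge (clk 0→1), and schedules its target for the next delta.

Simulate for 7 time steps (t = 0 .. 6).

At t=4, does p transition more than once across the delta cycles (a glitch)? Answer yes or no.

no

t0.Δ0 clk=0 r=1 p=0 q=0
t0.Δ1 clk=1 r=1 p=0 q=0
t0.Δ2 clk=1 r=0 p=0 q=0
t0.Δ3 clk=1 r=0 p=1 q=0
t1.Δ0 clk=1 r=0 p=1 q=0
t1.Δ1 clk=0 r=0 p=1 q=0
t2.Δ0 clk=0 r=0 p=1 q=0
t2.Δ1 clk=1 r=0 p=1 q=0
t2.Δ2 clk=1 r=1 p=1 q=0
t2.Δ3 clk=1 r=1 p=0 q=1
t2.Δ4 clk=1 r=1 p=0 q=0
t3.Δ0 clk=1 r=1 p=0 q=0
t3.Δ1 clk=0 r=1 p=0 q=0
t4.Δ0 clk=0 r=1 p=0 q=0
t4.Δ1 clk=1 r=1 p=0 q=0
t4.Δ2 clk=1 r=0 p=0 q=0
t4.Δ3 clk=1 r=0 p=1 q=0
t5.Δ0 clk=1 r=0 p=1 q=0
t5.Δ1 clk=0 r=0 p=1 q=0
t6.Δ0 clk=0 r=0 p=1 q=0
t6.Δ1 clk=1 r=0 p=1 q=0
t6.Δ2 clk=1 r=1 p=1 q=0
t6.Δ3 clk=1 r=1 p=0 q=1
t6.Δ4 clk=1 r=1 p=0 q=0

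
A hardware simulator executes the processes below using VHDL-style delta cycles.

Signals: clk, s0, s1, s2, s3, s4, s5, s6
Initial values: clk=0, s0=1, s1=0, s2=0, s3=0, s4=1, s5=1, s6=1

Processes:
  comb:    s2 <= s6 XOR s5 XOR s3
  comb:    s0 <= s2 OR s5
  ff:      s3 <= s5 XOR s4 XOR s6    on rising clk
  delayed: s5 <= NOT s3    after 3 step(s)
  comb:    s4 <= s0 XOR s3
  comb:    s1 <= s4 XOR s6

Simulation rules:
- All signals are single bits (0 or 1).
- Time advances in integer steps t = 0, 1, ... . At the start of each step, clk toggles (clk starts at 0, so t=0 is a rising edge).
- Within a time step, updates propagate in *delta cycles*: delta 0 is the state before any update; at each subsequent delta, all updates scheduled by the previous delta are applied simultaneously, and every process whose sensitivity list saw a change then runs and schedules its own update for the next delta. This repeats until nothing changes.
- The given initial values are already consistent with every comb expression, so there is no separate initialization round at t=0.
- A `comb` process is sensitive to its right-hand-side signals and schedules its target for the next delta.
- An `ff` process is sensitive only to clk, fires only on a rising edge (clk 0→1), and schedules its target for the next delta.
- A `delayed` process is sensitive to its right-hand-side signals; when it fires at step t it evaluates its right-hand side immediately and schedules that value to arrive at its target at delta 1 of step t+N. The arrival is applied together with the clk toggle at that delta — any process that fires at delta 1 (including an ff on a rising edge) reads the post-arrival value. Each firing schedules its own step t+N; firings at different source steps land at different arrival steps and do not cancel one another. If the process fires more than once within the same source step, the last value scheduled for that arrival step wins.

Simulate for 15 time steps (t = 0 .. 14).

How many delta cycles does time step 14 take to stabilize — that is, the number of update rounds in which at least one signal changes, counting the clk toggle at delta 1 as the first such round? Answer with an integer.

4

[bits: s1,s0,s2,s5,s3,clk,s6,s4]
t=0: Δ0=01010011 Δ1=01010111 Δ2=01011111 Δ3=01111110 Δ4=11111110 | 4Δ
t=1: Δ0=11111110 Δ1=11111010 | 1Δ
t=2: Δ0=11111010 Δ1=11111110 Δ2=11110110 Δ3=11010111 Δ4=01010111 | 4Δ
t=3: Δ0=01010111 Δ1=01000011 Δ2=00100011 Δ3=01100010 Δ4=11100011 Δ5=01100011 | 5Δ
t=4: Δ0=01100011 Δ1=01100111 | 1Δ
t=5: Δ0=01100111 Δ1=01110011 Δ2=01010011 | 2Δ
t=6: Δ0=01010011 Δ1=01010111 Δ2=01011111 Δ3=01111110 Δ4=11111110 | 4Δ
t=7: Δ0=11111110 Δ1=11111010 | 1Δ
t=8: Δ0=11111010 Δ1=11111110 Δ2=11110110 Δ3=11010111 Δ4=01010111 | 4Δ
t=9: Δ0=01010111 Δ1=01000011 Δ2=00100011 Δ3=01100010 Δ4=11100011 Δ5=01100011 | 5Δ
t=10: Δ0=01100011 Δ1=01100111 | 1Δ
t=11: Δ0=01100111 Δ1=01110011 Δ2=01010011 | 2Δ
t=12: Δ0=01010011 Δ1=01010111 Δ2=01011111 Δ3=01111110 Δ4=11111110 | 4Δ
t=13: Δ0=11111110 Δ1=11111010 | 1Δ
t=14: Δ0=11111010 Δ1=11111110 Δ2=11110110 Δ3=11010111 Δ4=01010111 | 4Δ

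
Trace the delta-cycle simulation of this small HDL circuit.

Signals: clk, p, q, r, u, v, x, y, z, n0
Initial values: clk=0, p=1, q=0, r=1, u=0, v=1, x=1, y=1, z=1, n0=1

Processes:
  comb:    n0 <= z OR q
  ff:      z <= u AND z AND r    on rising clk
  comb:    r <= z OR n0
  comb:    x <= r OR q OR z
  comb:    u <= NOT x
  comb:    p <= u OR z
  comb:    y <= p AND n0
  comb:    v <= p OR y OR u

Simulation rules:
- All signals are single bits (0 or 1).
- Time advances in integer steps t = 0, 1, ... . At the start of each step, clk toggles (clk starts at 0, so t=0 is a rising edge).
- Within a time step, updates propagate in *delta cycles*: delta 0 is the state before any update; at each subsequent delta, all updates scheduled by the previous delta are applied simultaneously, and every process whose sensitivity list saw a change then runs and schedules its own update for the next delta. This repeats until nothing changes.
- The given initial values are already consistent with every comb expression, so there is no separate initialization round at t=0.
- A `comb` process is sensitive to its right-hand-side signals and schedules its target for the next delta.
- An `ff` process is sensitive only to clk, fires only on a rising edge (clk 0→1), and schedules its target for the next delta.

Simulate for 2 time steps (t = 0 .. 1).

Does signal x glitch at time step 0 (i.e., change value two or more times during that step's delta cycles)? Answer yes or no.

no

t=0 Δ0: x=1 q=0 clk=0 r=1 n0=1 v=1 p=1 z=1 u=0 y=1
  Δ1: clk:0→1
  Δ2: z:1→0
  Δ3: n0:1→0, p:1→0
  Δ4: r:1→0, y:1→0
  Δ5: x:1→0, v:1→0
  Δ6: u:0→1
  Δ7: v:0→1, p:0→1
  (7Δ to stable)
t=1 Δ0: x=0 q=0 clk=1 r=0 n0=0 v=1 p=1 z=0 u=1 y=0
  Δ1: clk:1→0
  (1Δ to stable)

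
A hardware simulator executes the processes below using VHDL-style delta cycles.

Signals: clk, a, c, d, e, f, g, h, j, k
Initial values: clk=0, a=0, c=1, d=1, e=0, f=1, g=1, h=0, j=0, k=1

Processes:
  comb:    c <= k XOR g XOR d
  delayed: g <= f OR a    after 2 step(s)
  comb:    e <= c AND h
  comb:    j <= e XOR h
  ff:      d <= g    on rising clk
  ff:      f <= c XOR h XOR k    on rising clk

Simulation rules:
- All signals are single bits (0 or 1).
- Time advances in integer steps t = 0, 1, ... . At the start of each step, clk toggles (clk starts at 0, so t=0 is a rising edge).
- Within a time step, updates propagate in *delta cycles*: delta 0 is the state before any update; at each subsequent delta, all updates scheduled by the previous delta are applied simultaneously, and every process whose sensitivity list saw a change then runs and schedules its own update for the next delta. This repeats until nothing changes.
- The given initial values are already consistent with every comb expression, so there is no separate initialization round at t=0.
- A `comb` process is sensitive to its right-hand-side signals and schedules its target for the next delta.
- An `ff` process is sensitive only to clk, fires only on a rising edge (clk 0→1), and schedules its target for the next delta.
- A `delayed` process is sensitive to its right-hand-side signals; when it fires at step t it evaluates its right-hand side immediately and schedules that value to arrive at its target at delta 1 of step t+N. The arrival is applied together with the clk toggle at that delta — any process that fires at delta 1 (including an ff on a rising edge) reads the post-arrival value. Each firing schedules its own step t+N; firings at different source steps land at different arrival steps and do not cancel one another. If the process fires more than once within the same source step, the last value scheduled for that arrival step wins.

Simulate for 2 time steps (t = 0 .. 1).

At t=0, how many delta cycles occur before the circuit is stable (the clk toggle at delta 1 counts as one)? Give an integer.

[bits: j,a,d,k,clk,f,g,c,e,h]
t=0: Δ0=0011011100 Δ1=0011111100 Δ2=0011101100 | 2Δ
t=1: Δ0=0011101100 Δ1=0011001100 | 1Δ

2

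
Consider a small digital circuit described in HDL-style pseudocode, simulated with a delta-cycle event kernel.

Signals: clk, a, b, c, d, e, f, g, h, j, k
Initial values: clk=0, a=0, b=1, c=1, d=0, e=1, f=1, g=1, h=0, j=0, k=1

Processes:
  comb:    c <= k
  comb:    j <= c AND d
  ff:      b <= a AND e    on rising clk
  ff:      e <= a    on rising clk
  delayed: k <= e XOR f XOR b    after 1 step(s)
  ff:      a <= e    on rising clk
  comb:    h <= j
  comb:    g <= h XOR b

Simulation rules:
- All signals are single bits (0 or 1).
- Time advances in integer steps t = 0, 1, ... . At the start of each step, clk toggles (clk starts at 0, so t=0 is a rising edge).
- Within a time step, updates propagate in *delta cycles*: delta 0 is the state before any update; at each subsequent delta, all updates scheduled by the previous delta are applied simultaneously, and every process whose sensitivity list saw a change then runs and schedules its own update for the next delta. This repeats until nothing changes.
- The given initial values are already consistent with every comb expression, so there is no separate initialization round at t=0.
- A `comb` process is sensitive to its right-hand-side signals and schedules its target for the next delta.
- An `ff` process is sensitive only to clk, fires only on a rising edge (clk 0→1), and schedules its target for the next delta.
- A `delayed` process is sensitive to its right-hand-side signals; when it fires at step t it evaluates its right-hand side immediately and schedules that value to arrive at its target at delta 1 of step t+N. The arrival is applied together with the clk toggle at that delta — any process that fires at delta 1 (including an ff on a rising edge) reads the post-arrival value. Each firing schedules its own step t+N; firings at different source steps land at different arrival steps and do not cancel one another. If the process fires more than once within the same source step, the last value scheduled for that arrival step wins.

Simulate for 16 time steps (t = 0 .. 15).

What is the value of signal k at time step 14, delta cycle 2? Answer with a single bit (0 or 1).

[bits: j,clk,g,k,a,e,h,c,d,b,f]
t=0: Δ0=00110101011 Δ1=01110101011 Δ2=01111001001 Δ3=01011001001 | 3Δ
t=1: Δ0=01011001001 Δ1=00011001001 | 1Δ
t=2: Δ0=00011001001 Δ1=01011001001 Δ2=01010101001 | 2Δ
t=3: Δ0=01010101001 Δ1=00000101001 Δ2=00000100001 | 2Δ
t=4: Δ0=00000100001 Δ1=01000100001 Δ2=01001000001 | 2Δ
t=5: Δ0=01001000001 Δ1=00011000001 Δ2=00011001001 | 2Δ
t=6: Δ0=00011001001 Δ1=01011001001 Δ2=01010101001 | 2Δ
t=7: Δ0=01010101001 Δ1=00000101001 Δ2=00000100001 | 2Δ
t=8: Δ0=00000100001 Δ1=01000100001 Δ2=01001000001 | 2Δ
t=9: Δ0=01001000001 Δ1=00011000001 Δ2=00011001001 | 2Δ
t=10: Δ0=00011001001 Δ1=01011001001 Δ2=01010101001 | 2Δ
t=11: Δ0=01010101001 Δ1=00000101001 Δ2=00000100001 | 2Δ
t=12: Δ0=00000100001 Δ1=01000100001 Δ2=01001000001 | 2Δ
t=13: Δ0=01001000001 Δ1=00011000001 Δ2=00011001001 | 2Δ
t=14: Δ0=00011001001 Δ1=01011001001 Δ2=01010101001 | 2Δ
t=15: Δ0=01010101001 Δ1=00000101001 Δ2=00000100001 | 2Δ

1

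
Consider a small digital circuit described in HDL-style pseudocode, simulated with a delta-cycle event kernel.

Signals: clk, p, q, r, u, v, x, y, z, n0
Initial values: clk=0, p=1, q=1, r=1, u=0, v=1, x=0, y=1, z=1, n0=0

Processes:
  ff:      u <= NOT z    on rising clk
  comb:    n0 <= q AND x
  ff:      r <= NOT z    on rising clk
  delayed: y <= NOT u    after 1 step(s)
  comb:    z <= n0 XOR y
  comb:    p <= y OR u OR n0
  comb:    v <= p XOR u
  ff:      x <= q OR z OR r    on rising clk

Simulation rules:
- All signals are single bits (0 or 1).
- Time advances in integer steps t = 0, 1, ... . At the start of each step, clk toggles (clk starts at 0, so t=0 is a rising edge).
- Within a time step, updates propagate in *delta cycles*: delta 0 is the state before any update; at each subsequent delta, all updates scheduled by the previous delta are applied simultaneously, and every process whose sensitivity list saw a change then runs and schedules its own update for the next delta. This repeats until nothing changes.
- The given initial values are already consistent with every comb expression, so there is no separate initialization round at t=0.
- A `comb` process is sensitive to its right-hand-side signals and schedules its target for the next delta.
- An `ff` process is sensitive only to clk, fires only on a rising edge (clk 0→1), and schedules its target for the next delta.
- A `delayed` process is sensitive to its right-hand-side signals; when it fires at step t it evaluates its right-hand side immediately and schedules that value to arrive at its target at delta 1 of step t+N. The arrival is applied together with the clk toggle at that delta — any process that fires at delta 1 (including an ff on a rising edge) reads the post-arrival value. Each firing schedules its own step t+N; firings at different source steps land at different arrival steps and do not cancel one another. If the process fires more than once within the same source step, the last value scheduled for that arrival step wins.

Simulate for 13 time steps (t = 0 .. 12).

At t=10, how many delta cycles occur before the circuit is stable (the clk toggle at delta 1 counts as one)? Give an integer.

t0.Δ0 n0=0 q=1 v=1 x=0 z=1 clk=0 r=1 y=1 u=0 p=1
t0.Δ1 n0=0 q=1 v=1 x=0 z=1 clk=1 r=1 y=1 u=0 p=1
t0.Δ2 n0=0 q=1 v=1 x=1 z=1 clk=1 r=0 y=1 u=0 p=1
t0.Δ3 n0=1 q=1 v=1 x=1 z=1 clk=1 r=0 y=1 u=0 p=1
t0.Δ4 n0=1 q=1 v=1 x=1 z=0 clk=1 r=0 y=1 u=0 p=1
t1.Δ0 n0=1 q=1 v=1 x=1 z=0 clk=1 r=0 y=1 u=0 p=1
t1.Δ1 n0=1 q=1 v=1 x=1 z=0 clk=0 r=0 y=1 u=0 p=1
t2.Δ0 n0=1 q=1 v=1 x=1 z=0 clk=0 r=0 y=1 u=0 p=1
t2.Δ1 n0=1 q=1 v=1 x=1 z=0 clk=1 r=0 y=1 u=0 p=1
t2.Δ2 n0=1 q=1 v=1 x=1 z=0 clk=1 r=1 y=1 u=1 p=1
t2.Δ3 n0=1 q=1 v=0 x=1 z=0 clk=1 r=1 y=1 u=1 p=1
t3.Δ0 n0=1 q=1 v=0 x=1 z=0 clk=1 r=1 y=1 u=1 p=1
t3.Δ1 n0=1 q=1 v=0 x=1 z=0 clk=0 r=1 y=0 u=1 p=1
t3.Δ2 n0=1 q=1 v=0 x=1 z=1 clk=0 r=1 y=0 u=1 p=1
t4.Δ0 n0=1 q=1 v=0 x=1 z=1 clk=0 r=1 y=0 u=1 p=1
t4.Δ1 n0=1 q=1 v=0 x=1 z=1 clk=1 r=1 y=0 u=1 p=1
t4.Δ2 n0=1 q=1 v=0 x=1 z=1 clk=1 r=0 y=0 u=0 p=1
t4.Δ3 n0=1 q=1 v=1 x=1 z=1 clk=1 r=0 y=0 u=0 p=1
t5.Δ0 n0=1 q=1 v=1 x=1 z=1 clk=1 r=0 y=0 u=0 p=1
t5.Δ1 n0=1 q=1 v=1 x=1 z=1 clk=0 r=0 y=1 u=0 p=1
t5.Δ2 n0=1 q=1 v=1 x=1 z=0 clk=0 r=0 y=1 u=0 p=1
t6.Δ0 n0=1 q=1 v=1 x=1 z=0 clk=0 r=0 y=1 u=0 p=1
t6.Δ1 n0=1 q=1 v=1 x=1 z=0 clk=1 r=0 y=1 u=0 p=1
t6.Δ2 n0=1 q=1 v=1 x=1 z=0 clk=1 r=1 y=1 u=1 p=1
t6.Δ3 n0=1 q=1 v=0 x=1 z=0 clk=1 r=1 y=1 u=1 p=1
t7.Δ0 n0=1 q=1 v=0 x=1 z=0 clk=1 r=1 y=1 u=1 p=1
t7.Δ1 n0=1 q=1 v=0 x=1 z=0 clk=0 r=1 y=0 u=1 p=1
t7.Δ2 n0=1 q=1 v=0 x=1 z=1 clk=0 r=1 y=0 u=1 p=1
t8.Δ0 n0=1 q=1 v=0 x=1 z=1 clk=0 r=1 y=0 u=1 p=1
t8.Δ1 n0=1 q=1 v=0 x=1 z=1 clk=1 r=1 y=0 u=1 p=1
t8.Δ2 n0=1 q=1 v=0 x=1 z=1 clk=1 r=0 y=0 u=0 p=1
t8.Δ3 n0=1 q=1 v=1 x=1 z=1 clk=1 r=0 y=0 u=0 p=1
t9.Δ0 n0=1 q=1 v=1 x=1 z=1 clk=1 r=0 y=0 u=0 p=1
t9.Δ1 n0=1 q=1 v=1 x=1 z=1 clk=0 r=0 y=1 u=0 p=1
t9.Δ2 n0=1 q=1 v=1 x=1 z=0 clk=0 r=0 y=1 u=0 p=1
t10.Δ0 n0=1 q=1 v=1 x=1 z=0 clk=0 r=0 y=1 u=0 p=1
t10.Δ1 n0=1 q=1 v=1 x=1 z=0 clk=1 r=0 y=1 u=0 p=1
t10.Δ2 n0=1 q=1 v=1 x=1 z=0 clk=1 r=1 y=1 u=1 p=1
t10.Δ3 n0=1 q=1 v=0 x=1 z=0 clk=1 r=1 y=1 u=1 p=1
t11.Δ0 n0=1 q=1 v=0 x=1 z=0 clk=1 r=1 y=1 u=1 p=1
t11.Δ1 n0=1 q=1 v=0 x=1 z=0 clk=0 r=1 y=0 u=1 p=1
t11.Δ2 n0=1 q=1 v=0 x=1 z=1 clk=0 r=1 y=0 u=1 p=1
t12.Δ0 n0=1 q=1 v=0 x=1 z=1 clk=0 r=1 y=0 u=1 p=1
t12.Δ1 n0=1 q=1 v=0 x=1 z=1 clk=1 r=1 y=0 u=1 p=1
t12.Δ2 n0=1 q=1 v=0 x=1 z=1 clk=1 r=0 y=0 u=0 p=1
t12.Δ3 n0=1 q=1 v=1 x=1 z=1 clk=1 r=0 y=0 u=0 p=1

3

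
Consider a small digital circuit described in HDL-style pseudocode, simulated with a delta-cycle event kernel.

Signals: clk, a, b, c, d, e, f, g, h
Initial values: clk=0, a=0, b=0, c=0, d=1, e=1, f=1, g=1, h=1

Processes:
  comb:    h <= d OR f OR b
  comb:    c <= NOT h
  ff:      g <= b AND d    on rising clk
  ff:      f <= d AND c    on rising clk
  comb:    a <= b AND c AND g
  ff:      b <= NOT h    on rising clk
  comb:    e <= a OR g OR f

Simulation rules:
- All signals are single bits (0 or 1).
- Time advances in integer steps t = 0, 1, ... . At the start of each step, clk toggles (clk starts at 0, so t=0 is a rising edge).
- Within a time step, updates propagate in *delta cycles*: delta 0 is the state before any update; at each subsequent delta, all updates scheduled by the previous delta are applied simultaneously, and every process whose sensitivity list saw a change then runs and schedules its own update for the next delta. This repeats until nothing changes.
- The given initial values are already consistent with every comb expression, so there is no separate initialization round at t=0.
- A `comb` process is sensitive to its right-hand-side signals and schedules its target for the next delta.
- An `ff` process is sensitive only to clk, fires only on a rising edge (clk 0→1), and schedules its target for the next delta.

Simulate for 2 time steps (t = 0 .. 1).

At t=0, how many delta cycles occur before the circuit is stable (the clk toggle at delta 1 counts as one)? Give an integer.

3

[bits: a,clk,g,b,d,f,c,h,e]
t=0: Δ0=001011011 Δ1=011011011 Δ2=010010011 Δ3=010010010 | 3Δ
t=1: Δ0=010010010 Δ1=000010010 | 1Δ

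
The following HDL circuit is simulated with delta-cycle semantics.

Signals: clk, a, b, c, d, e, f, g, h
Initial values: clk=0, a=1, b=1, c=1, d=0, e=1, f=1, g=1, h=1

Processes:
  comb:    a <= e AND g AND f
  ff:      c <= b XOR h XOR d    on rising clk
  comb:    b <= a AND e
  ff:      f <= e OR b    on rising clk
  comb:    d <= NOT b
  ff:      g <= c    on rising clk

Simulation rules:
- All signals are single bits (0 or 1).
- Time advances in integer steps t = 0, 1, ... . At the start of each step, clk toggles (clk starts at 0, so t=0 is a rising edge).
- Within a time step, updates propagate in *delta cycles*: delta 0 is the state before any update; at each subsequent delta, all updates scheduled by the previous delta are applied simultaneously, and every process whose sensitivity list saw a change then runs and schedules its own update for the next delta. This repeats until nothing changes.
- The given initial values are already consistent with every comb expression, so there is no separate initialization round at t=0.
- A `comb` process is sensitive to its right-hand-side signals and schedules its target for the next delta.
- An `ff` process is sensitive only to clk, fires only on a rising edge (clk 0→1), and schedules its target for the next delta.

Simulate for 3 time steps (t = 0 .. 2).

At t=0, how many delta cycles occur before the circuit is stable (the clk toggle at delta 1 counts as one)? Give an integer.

2

t=0 Δ0: c=1 a=1 clk=0 f=1 e=1 g=1 d=0 b=1 h=1
  Δ1: clk:0→1
  Δ2: c:1→0
  (2Δ to stable)
t=1 Δ0: c=0 a=1 clk=1 f=1 e=1 g=1 d=0 b=1 h=1
  Δ1: clk:1→0
  (1Δ to stable)
t=2 Δ0: c=0 a=1 clk=0 f=1 e=1 g=1 d=0 b=1 h=1
  Δ1: clk:0→1
  Δ2: g:1→0
  Δ3: a:1→0
  Δ4: b:1→0
  Δ5: d:0→1
  (5Δ to stable)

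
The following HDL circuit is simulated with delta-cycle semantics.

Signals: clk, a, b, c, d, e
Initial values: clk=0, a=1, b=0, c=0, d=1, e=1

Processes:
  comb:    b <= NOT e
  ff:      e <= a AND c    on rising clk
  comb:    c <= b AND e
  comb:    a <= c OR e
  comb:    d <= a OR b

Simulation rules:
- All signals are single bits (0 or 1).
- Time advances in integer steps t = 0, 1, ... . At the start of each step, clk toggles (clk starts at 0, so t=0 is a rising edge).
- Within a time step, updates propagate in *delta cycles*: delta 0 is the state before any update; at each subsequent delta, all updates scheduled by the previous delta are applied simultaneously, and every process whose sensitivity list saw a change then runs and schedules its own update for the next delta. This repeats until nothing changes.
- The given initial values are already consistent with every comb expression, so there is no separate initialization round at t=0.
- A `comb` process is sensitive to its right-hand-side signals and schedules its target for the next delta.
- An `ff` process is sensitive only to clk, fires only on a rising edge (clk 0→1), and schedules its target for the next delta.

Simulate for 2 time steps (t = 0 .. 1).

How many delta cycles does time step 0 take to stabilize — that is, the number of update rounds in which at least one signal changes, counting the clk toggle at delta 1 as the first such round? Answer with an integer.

t=0 Δ0: c=0 d=1 clk=0 a=1 b=0 e=1
  Δ1: clk:0→1
  Δ2: e:1→0
  Δ3: a:1→0, b:0→1
  (3Δ to stable)
t=1 Δ0: c=0 d=1 clk=1 a=0 b=1 e=0
  Δ1: clk:1→0
  (1Δ to stable)

3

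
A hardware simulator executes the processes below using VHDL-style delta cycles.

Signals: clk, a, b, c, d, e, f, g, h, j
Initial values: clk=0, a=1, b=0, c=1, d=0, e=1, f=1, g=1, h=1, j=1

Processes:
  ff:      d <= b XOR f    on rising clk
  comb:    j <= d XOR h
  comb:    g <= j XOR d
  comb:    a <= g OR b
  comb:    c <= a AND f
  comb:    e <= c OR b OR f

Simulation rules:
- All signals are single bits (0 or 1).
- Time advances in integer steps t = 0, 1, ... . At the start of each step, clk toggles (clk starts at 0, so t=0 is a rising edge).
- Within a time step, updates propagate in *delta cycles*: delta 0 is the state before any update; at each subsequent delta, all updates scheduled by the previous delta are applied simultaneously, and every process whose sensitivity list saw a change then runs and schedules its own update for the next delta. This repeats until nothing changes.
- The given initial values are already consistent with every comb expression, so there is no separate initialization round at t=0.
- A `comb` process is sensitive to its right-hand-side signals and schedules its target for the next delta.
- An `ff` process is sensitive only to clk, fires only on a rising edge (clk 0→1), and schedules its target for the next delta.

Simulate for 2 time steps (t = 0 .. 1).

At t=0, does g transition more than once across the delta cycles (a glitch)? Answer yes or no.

t0.Δ0 clk=0 a=1 e=1 b=0 c=1 h=1 g=1 d=0 f=1 j=1
t0.Δ1 clk=1 a=1 e=1 b=0 c=1 h=1 g=1 d=0 f=1 j=1
t0.Δ2 clk=1 a=1 e=1 b=0 c=1 h=1 g=1 d=1 f=1 j=1
t0.Δ3 clk=1 a=1 e=1 b=0 c=1 h=1 g=0 d=1 f=1 j=0
t0.Δ4 clk=1 a=0 e=1 b=0 c=1 h=1 g=1 d=1 f=1 j=0
t0.Δ5 clk=1 a=1 e=1 b=0 c=0 h=1 g=1 d=1 f=1 j=0
t0.Δ6 clk=1 a=1 e=1 b=0 c=1 h=1 g=1 d=1 f=1 j=0
t1.Δ0 clk=1 a=1 e=1 b=0 c=1 h=1 g=1 d=1 f=1 j=0
t1.Δ1 clk=0 a=1 e=1 b=0 c=1 h=1 g=1 d=1 f=1 j=0

yes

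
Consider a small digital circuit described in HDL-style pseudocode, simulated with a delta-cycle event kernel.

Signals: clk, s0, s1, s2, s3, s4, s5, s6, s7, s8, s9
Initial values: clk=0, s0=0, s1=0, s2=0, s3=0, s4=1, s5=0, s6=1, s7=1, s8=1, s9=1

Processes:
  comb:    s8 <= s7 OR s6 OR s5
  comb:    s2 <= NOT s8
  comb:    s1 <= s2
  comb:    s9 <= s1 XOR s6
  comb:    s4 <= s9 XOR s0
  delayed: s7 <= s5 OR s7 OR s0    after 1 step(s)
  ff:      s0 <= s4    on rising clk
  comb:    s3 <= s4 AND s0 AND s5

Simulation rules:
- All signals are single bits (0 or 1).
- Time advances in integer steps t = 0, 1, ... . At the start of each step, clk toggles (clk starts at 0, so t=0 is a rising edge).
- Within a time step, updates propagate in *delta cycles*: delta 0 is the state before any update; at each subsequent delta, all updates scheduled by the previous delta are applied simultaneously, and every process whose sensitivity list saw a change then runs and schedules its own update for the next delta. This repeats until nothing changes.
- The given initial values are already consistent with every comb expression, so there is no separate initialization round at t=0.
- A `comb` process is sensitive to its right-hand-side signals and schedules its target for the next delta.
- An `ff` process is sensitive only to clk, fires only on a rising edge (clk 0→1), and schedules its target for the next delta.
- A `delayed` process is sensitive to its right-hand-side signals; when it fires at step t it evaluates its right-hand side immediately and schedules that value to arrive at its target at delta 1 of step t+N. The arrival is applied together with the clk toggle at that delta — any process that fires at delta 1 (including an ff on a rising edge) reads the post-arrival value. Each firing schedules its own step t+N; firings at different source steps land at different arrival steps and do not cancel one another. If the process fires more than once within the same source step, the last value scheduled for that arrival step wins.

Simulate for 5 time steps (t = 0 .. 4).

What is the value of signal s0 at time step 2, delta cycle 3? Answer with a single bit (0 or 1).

t0.Δ0 s1=0 s3=0 s6=1 s0=0 clk=0 s7=1 s5=0 s9=1 s2=0 s4=1 s8=1
t0.Δ1 s1=0 s3=0 s6=1 s0=0 clk=1 s7=1 s5=0 s9=1 s2=0 s4=1 s8=1
t0.Δ2 s1=0 s3=0 s6=1 s0=1 clk=1 s7=1 s5=0 s9=1 s2=0 s4=1 s8=1
t0.Δ3 s1=0 s3=0 s6=1 s0=1 clk=1 s7=1 s5=0 s9=1 s2=0 s4=0 s8=1
t1.Δ0 s1=0 s3=0 s6=1 s0=1 clk=1 s7=1 s5=0 s9=1 s2=0 s4=0 s8=1
t1.Δ1 s1=0 s3=0 s6=1 s0=1 clk=0 s7=1 s5=0 s9=1 s2=0 s4=0 s8=1
t2.Δ0 s1=0 s3=0 s6=1 s0=1 clk=0 s7=1 s5=0 s9=1 s2=0 s4=0 s8=1
t2.Δ1 s1=0 s3=0 s6=1 s0=1 clk=1 s7=1 s5=0 s9=1 s2=0 s4=0 s8=1
t2.Δ2 s1=0 s3=0 s6=1 s0=0 clk=1 s7=1 s5=0 s9=1 s2=0 s4=0 s8=1
t2.Δ3 s1=0 s3=0 s6=1 s0=0 clk=1 s7=1 s5=0 s9=1 s2=0 s4=1 s8=1
t3.Δ0 s1=0 s3=0 s6=1 s0=0 clk=1 s7=1 s5=0 s9=1 s2=0 s4=1 s8=1
t3.Δ1 s1=0 s3=0 s6=1 s0=0 clk=0 s7=1 s5=0 s9=1 s2=0 s4=1 s8=1
t4.Δ0 s1=0 s3=0 s6=1 s0=0 clk=0 s7=1 s5=0 s9=1 s2=0 s4=1 s8=1
t4.Δ1 s1=0 s3=0 s6=1 s0=0 clk=1 s7=1 s5=0 s9=1 s2=0 s4=1 s8=1
t4.Δ2 s1=0 s3=0 s6=1 s0=1 clk=1 s7=1 s5=0 s9=1 s2=0 s4=1 s8=1
t4.Δ3 s1=0 s3=0 s6=1 s0=1 clk=1 s7=1 s5=0 s9=1 s2=0 s4=0 s8=1

0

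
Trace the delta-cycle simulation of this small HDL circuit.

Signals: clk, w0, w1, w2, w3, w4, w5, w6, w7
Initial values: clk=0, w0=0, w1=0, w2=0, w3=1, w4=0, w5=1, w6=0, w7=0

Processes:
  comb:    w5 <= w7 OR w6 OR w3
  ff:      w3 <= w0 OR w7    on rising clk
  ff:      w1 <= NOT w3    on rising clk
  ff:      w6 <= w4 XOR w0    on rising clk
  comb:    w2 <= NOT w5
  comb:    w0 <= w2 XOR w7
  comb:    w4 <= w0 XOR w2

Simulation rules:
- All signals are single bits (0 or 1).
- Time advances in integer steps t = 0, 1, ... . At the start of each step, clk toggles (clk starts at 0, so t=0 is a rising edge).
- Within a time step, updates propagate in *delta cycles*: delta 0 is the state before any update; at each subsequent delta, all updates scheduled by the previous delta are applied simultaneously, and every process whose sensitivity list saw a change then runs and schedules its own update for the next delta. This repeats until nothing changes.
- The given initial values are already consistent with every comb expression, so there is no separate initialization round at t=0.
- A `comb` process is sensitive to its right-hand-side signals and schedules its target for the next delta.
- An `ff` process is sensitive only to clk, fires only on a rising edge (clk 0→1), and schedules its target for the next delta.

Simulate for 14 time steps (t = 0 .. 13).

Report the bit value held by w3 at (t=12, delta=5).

0

t0.Δ0 w5=1 w2=0 clk=0 w1=0 w6=0 w7=0 w3=1 w0=0 w4=0
t0.Δ1 w5=1 w2=0 clk=1 w1=0 w6=0 w7=0 w3=1 w0=0 w4=0
t0.Δ2 w5=1 w2=0 clk=1 w1=0 w6=0 w7=0 w3=0 w0=0 w4=0
t0.Δ3 w5=0 w2=0 clk=1 w1=0 w6=0 w7=0 w3=0 w0=0 w4=0
t0.Δ4 w5=0 w2=1 clk=1 w1=0 w6=0 w7=0 w3=0 w0=0 w4=0
t0.Δ5 w5=0 w2=1 clk=1 w1=0 w6=0 w7=0 w3=0 w0=1 w4=1
t0.Δ6 w5=0 w2=1 clk=1 w1=0 w6=0 w7=0 w3=0 w0=1 w4=0
t1.Δ0 w5=0 w2=1 clk=1 w1=0 w6=0 w7=0 w3=0 w0=1 w4=0
t1.Δ1 w5=0 w2=1 clk=0 w1=0 w6=0 w7=0 w3=0 w0=1 w4=0
t2.Δ0 w5=0 w2=1 clk=0 w1=0 w6=0 w7=0 w3=0 w0=1 w4=0
t2.Δ1 w5=0 w2=1 clk=1 w1=0 w6=0 w7=0 w3=0 w0=1 w4=0
t2.Δ2 w5=0 w2=1 clk=1 w1=1 w6=1 w7=0 w3=1 w0=1 w4=0
t2.Δ3 w5=1 w2=1 clk=1 w1=1 w6=1 w7=0 w3=1 w0=1 w4=0
t2.Δ4 w5=1 w2=0 clk=1 w1=1 w6=1 w7=0 w3=1 w0=1 w4=0
t2.Δ5 w5=1 w2=0 clk=1 w1=1 w6=1 w7=0 w3=1 w0=0 w4=1
t2.Δ6 w5=1 w2=0 clk=1 w1=1 w6=1 w7=0 w3=1 w0=0 w4=0
t3.Δ0 w5=1 w2=0 clk=1 w1=1 w6=1 w7=0 w3=1 w0=0 w4=0
t3.Δ1 w5=1 w2=0 clk=0 w1=1 w6=1 w7=0 w3=1 w0=0 w4=0
t4.Δ0 w5=1 w2=0 clk=0 w1=1 w6=1 w7=0 w3=1 w0=0 w4=0
t4.Δ1 w5=1 w2=0 clk=1 w1=1 w6=1 w7=0 w3=1 w0=0 w4=0
t4.Δ2 w5=1 w2=0 clk=1 w1=0 w6=0 w7=0 w3=0 w0=0 w4=0
t4.Δ3 w5=0 w2=0 clk=1 w1=0 w6=0 w7=0 w3=0 w0=0 w4=0
t4.Δ4 w5=0 w2=1 clk=1 w1=0 w6=0 w7=0 w3=0 w0=0 w4=0
t4.Δ5 w5=0 w2=1 clk=1 w1=0 w6=0 w7=0 w3=0 w0=1 w4=1
t4.Δ6 w5=0 w2=1 clk=1 w1=0 w6=0 w7=0 w3=0 w0=1 w4=0
t5.Δ0 w5=0 w2=1 clk=1 w1=0 w6=0 w7=0 w3=0 w0=1 w4=0
t5.Δ1 w5=0 w2=1 clk=0 w1=0 w6=0 w7=0 w3=0 w0=1 w4=0
t6.Δ0 w5=0 w2=1 clk=0 w1=0 w6=0 w7=0 w3=0 w0=1 w4=0
t6.Δ1 w5=0 w2=1 clk=1 w1=0 w6=0 w7=0 w3=0 w0=1 w4=0
t6.Δ2 w5=0 w2=1 clk=1 w1=1 w6=1 w7=0 w3=1 w0=1 w4=0
t6.Δ3 w5=1 w2=1 clk=1 w1=1 w6=1 w7=0 w3=1 w0=1 w4=0
t6.Δ4 w5=1 w2=0 clk=1 w1=1 w6=1 w7=0 w3=1 w0=1 w4=0
t6.Δ5 w5=1 w2=0 clk=1 w1=1 w6=1 w7=0 w3=1 w0=0 w4=1
t6.Δ6 w5=1 w2=0 clk=1 w1=1 w6=1 w7=0 w3=1 w0=0 w4=0
t7.Δ0 w5=1 w2=0 clk=1 w1=1 w6=1 w7=0 w3=1 w0=0 w4=0
t7.Δ1 w5=1 w2=0 clk=0 w1=1 w6=1 w7=0 w3=1 w0=0 w4=0
t8.Δ0 w5=1 w2=0 clk=0 w1=1 w6=1 w7=0 w3=1 w0=0 w4=0
t8.Δ1 w5=1 w2=0 clk=1 w1=1 w6=1 w7=0 w3=1 w0=0 w4=0
t8.Δ2 w5=1 w2=0 clk=1 w1=0 w6=0 w7=0 w3=0 w0=0 w4=0
t8.Δ3 w5=0 w2=0 clk=1 w1=0 w6=0 w7=0 w3=0 w0=0 w4=0
t8.Δ4 w5=0 w2=1 clk=1 w1=0 w6=0 w7=0 w3=0 w0=0 w4=0
t8.Δ5 w5=0 w2=1 clk=1 w1=0 w6=0 w7=0 w3=0 w0=1 w4=1
t8.Δ6 w5=0 w2=1 clk=1 w1=0 w6=0 w7=0 w3=0 w0=1 w4=0
t9.Δ0 w5=0 w2=1 clk=1 w1=0 w6=0 w7=0 w3=0 w0=1 w4=0
t9.Δ1 w5=0 w2=1 clk=0 w1=0 w6=0 w7=0 w3=0 w0=1 w4=0
t10.Δ0 w5=0 w2=1 clk=0 w1=0 w6=0 w7=0 w3=0 w0=1 w4=0
t10.Δ1 w5=0 w2=1 clk=1 w1=0 w6=0 w7=0 w3=0 w0=1 w4=0
t10.Δ2 w5=0 w2=1 clk=1 w1=1 w6=1 w7=0 w3=1 w0=1 w4=0
t10.Δ3 w5=1 w2=1 clk=1 w1=1 w6=1 w7=0 w3=1 w0=1 w4=0
t10.Δ4 w5=1 w2=0 clk=1 w1=1 w6=1 w7=0 w3=1 w0=1 w4=0
t10.Δ5 w5=1 w2=0 clk=1 w1=1 w6=1 w7=0 w3=1 w0=0 w4=1
t10.Δ6 w5=1 w2=0 clk=1 w1=1 w6=1 w7=0 w3=1 w0=0 w4=0
t11.Δ0 w5=1 w2=0 clk=1 w1=1 w6=1 w7=0 w3=1 w0=0 w4=0
t11.Δ1 w5=1 w2=0 clk=0 w1=1 w6=1 w7=0 w3=1 w0=0 w4=0
t12.Δ0 w5=1 w2=0 clk=0 w1=1 w6=1 w7=0 w3=1 w0=0 w4=0
t12.Δ1 w5=1 w2=0 clk=1 w1=1 w6=1 w7=0 w3=1 w0=0 w4=0
t12.Δ2 w5=1 w2=0 clk=1 w1=0 w6=0 w7=0 w3=0 w0=0 w4=0
t12.Δ3 w5=0 w2=0 clk=1 w1=0 w6=0 w7=0 w3=0 w0=0 w4=0
t12.Δ4 w5=0 w2=1 clk=1 w1=0 w6=0 w7=0 w3=0 w0=0 w4=0
t12.Δ5 w5=0 w2=1 clk=1 w1=0 w6=0 w7=0 w3=0 w0=1 w4=1
t12.Δ6 w5=0 w2=1 clk=1 w1=0 w6=0 w7=0 w3=0 w0=1 w4=0
t13.Δ0 w5=0 w2=1 clk=1 w1=0 w6=0 w7=0 w3=0 w0=1 w4=0
t13.Δ1 w5=0 w2=1 clk=0 w1=0 w6=0 w7=0 w3=0 w0=1 w4=0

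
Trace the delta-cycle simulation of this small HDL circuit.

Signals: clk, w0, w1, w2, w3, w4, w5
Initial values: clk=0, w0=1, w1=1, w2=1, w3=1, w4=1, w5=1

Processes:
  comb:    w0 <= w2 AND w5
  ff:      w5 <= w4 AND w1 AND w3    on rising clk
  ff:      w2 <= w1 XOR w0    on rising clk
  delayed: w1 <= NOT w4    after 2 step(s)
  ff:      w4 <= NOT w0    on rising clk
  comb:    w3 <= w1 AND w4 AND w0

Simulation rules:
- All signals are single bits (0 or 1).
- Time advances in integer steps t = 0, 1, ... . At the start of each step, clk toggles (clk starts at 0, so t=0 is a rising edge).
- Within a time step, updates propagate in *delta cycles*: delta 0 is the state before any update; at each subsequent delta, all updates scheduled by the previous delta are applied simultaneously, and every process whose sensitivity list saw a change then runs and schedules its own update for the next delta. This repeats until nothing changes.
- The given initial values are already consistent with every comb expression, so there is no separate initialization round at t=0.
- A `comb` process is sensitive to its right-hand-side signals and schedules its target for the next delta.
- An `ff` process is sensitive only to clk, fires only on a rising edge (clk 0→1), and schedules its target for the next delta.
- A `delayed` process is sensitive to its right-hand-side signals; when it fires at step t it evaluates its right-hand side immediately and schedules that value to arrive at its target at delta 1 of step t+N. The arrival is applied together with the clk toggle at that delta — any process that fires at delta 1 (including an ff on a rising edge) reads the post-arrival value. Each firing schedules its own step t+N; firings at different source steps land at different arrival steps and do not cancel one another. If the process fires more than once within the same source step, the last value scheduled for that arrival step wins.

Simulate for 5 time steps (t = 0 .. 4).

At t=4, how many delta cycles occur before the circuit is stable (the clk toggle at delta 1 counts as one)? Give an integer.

t=0 Δ0: w2=1 clk=0 w4=1 w1=1 w0=1 w3=1 w5=1
  Δ1: clk:0→1
  Δ2: w2:1→0, w4:1→0
  Δ3: w0:1→0, w3:1→0
  (3Δ to stable)
t=1 Δ0: w2=0 clk=1 w4=0 w1=1 w0=0 w3=0 w5=1
  Δ1: clk:1→0
  (1Δ to stable)
t=2 Δ0: w2=0 clk=0 w4=0 w1=1 w0=0 w3=0 w5=1
  Δ1: clk:0→1
  Δ2: w2:0→1, w4:0→1, w5:1→0
  (2Δ to stable)
t=3 Δ0: w2=1 clk=1 w4=1 w1=1 w0=0 w3=0 w5=0
  Δ1: clk:1→0
  (1Δ to stable)
t=4 Δ0: w2=1 clk=0 w4=1 w1=1 w0=0 w3=0 w5=0
  Δ1: clk:0→1, w1:1→0
  Δ2: w2:1→0
  (2Δ to stable)

2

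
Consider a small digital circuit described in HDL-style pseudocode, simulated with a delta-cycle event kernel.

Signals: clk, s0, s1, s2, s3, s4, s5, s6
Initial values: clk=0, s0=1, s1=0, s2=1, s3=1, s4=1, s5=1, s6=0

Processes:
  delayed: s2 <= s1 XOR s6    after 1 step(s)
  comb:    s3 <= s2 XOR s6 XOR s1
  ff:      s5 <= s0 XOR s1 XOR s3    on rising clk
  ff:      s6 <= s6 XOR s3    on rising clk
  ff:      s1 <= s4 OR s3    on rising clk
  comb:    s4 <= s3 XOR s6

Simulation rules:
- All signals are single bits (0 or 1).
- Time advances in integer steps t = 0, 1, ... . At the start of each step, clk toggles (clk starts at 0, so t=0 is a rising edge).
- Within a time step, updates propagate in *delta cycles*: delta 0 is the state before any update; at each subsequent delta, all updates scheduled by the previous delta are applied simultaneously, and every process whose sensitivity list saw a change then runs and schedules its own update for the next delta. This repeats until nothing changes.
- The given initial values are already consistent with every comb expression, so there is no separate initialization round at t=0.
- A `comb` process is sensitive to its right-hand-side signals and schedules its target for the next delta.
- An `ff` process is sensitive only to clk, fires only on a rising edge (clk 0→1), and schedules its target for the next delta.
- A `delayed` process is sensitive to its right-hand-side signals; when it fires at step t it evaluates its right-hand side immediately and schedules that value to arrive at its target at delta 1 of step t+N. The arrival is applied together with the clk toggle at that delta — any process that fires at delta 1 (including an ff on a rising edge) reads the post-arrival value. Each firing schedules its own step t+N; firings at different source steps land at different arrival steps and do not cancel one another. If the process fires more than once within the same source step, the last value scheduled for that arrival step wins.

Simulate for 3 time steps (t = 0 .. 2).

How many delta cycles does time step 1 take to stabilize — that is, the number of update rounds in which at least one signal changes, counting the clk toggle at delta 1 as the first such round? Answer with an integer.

3

[bits: s5,s0,s2,s4,s6,s1,s3,clk]
t=0: Δ0=11110010 Δ1=11110011 Δ2=01111111 Δ3=01101111 | 3Δ
t=1: Δ0=01101111 Δ1=01001110 Δ2=01001100 Δ3=01011100 | 3Δ
t=2: Δ0=01011100 Δ1=01011101 | 1Δ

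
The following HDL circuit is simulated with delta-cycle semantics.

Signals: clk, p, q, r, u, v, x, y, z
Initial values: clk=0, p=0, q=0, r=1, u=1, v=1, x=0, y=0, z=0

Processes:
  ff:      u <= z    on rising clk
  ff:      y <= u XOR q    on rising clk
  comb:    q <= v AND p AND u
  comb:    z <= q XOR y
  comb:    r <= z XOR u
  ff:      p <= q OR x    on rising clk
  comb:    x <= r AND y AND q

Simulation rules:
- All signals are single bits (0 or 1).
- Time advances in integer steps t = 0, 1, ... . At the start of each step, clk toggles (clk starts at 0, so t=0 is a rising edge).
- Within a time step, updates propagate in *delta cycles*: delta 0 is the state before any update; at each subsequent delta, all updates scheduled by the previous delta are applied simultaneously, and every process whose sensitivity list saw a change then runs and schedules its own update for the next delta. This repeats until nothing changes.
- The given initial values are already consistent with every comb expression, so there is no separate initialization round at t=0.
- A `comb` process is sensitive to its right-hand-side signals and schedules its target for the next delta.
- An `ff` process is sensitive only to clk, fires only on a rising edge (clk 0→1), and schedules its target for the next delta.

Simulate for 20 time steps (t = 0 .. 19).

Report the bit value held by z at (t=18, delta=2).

1

[bits: y,z,r,v,u,q,clk,x,p]
t=0: Δ0=001110000 Δ1=001110100 Δ2=101100100 Δ3=110100100 Δ4=111100100 | 4Δ
t=1: Δ0=111100100 Δ1=111100000 | 1Δ
t=2: Δ0=111100000 Δ1=111100100 Δ2=011110100 Δ3=000110100 Δ4=001110100 | 4Δ
t=3: Δ0=001110100 Δ1=001110000 | 1Δ
t=4: Δ0=001110000 Δ1=001110100 Δ2=101100100 Δ3=110100100 Δ4=111100100 | 4Δ
t=5: Δ0=111100100 Δ1=111100000 | 1Δ
t=6: Δ0=111100000 Δ1=111100100 Δ2=011110100 Δ3=000110100 Δ4=001110100 | 4Δ
t=7: Δ0=001110100 Δ1=001110000 | 1Δ
t=8: Δ0=001110000 Δ1=001110100 Δ2=101100100 Δ3=110100100 Δ4=111100100 | 4Δ
t=9: Δ0=111100100 Δ1=111100000 | 1Δ
t=10: Δ0=111100000 Δ1=111100100 Δ2=011110100 Δ3=000110100 Δ4=001110100 | 4Δ
t=11: Δ0=001110100 Δ1=001110000 | 1Δ
t=12: Δ0=001110000 Δ1=001110100 Δ2=101100100 Δ3=110100100 Δ4=111100100 | 4Δ
t=13: Δ0=111100100 Δ1=111100000 | 1Δ
t=14: Δ0=111100000 Δ1=111100100 Δ2=011110100 Δ3=000110100 Δ4=001110100 | 4Δ
t=15: Δ0=001110100 Δ1=001110000 | 1Δ
t=16: Δ0=001110000 Δ1=001110100 Δ2=101100100 Δ3=110100100 Δ4=111100100 | 4Δ
t=17: Δ0=111100100 Δ1=111100000 | 1Δ
t=18: Δ0=111100000 Δ1=111100100 Δ2=011110100 Δ3=000110100 Δ4=001110100 | 4Δ
t=19: Δ0=001110100 Δ1=001110000 | 1Δ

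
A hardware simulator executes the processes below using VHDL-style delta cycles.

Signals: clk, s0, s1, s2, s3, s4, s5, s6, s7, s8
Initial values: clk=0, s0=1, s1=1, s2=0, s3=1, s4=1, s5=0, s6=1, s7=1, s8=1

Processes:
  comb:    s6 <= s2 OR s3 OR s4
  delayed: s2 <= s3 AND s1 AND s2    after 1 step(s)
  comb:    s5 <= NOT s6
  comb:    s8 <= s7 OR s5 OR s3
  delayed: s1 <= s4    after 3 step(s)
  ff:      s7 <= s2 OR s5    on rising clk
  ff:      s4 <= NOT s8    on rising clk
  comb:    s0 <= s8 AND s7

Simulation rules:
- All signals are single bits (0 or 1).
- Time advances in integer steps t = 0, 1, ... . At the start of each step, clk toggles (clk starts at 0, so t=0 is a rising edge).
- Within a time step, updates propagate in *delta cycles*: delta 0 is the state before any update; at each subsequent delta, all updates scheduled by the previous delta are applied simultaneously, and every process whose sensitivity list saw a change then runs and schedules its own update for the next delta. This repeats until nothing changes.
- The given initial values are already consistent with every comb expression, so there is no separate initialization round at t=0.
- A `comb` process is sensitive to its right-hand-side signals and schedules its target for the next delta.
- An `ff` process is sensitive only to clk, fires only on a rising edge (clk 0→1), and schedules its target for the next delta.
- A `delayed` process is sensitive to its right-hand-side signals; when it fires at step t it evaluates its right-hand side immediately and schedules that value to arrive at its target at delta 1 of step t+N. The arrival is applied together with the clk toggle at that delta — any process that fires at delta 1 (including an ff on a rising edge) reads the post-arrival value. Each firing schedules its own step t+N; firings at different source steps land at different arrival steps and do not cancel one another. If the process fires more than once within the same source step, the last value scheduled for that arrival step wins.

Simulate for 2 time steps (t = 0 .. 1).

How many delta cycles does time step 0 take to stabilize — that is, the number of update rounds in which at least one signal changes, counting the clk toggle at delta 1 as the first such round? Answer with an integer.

t=0 Δ0: s2=0 s8=1 s5=0 clk=0 s1=1 s3=1 s0=1 s6=1 s7=1 s4=1
  Δ1: clk:0→1
  Δ2: s7:1→0, s4:1→0
  Δ3: s0:1→0
  (3Δ to stable)
t=1 Δ0: s2=0 s8=1 s5=0 clk=1 s1=1 s3=1 s0=0 s6=1 s7=0 s4=0
  Δ1: clk:1→0
  (1Δ to stable)

3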